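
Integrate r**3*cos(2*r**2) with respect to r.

r**2*sin(2*r**2)/4 + cos(2*r**2)/8 + C

Let u = r², du = 2r dr; rewrite as (1/2)∫ u^1·cos(2u) du.
Now integrate by parts 1 time.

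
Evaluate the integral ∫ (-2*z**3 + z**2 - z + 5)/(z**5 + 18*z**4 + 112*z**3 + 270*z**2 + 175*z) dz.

log(z)/35 - 3*log(z + 1)/32 - 701*log(z + 5)/160 + 249*log(z + 7)/56 - 57/(8*z + 40) + C

Factor the denominator: z*(z + 1)*(z + 5)**2*(z + 7).
Partial-fraction decomposition: 249/(56*(z + 7)) - 701/(160*(z + 5)) + 57/(8*(z + 5)**2) - 3/(32*(z + 1)) + 1/(35*z).
Integrate each term; A/(z−a) gives A·log|z−a|; A/(z−a)² gives −A/(z−a).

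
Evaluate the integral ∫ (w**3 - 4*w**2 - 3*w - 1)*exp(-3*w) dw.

Use integration by parts with u = w**3 - 4*w**2 - 3*w - 1, dv = exp(-3*w) dw, so v = -exp(-3*w)/3.
Apply parts 3 times (tabular method): alternate signs, differentiate u down to 0, integrate dv up.

(-3*w**3 + 9*w**2 + 15*w + 8)*exp(-3*w)/9 + C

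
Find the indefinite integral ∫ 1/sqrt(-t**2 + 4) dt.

Substitute t = 2·sin(θ), so dt = 2·cos(θ) dθ and the radical becomes sqrt(-t**2 + 4) = 2·cos(θ) by the Pythagorean identity.
Integrate the resulting trig expression in θ, then back-substitute θ = asin(t/2), sin(θ) = t/2, cos(θ) = sqrt(-t**2 + 4)/2 (absorbing any constant into C).

asin(t/2) + C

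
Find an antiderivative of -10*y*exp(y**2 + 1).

Let u = y**2 + 1, so du = (2*y) dy.
Rewriting, the integral becomes -5·∫ e^u du = -5·e^u.
Substituting back, u = y**2 + 1.

-5*exp(y**2 + 1) + C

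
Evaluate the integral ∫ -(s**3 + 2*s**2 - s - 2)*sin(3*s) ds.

Use integration by parts with u = s**3 + 2*s**2 - s - 2, dv = -sin(3*s) ds, so v = cos(3*s)/3.
Apply parts 3 times (tabular method): alternate signs, differentiate u down to 0, integrate dv up.

s**3*cos(3*s)/3 - s**2*sin(3*s)/3 + 2*s**2*cos(3*s)/3 - 4*s*sin(3*s)/9 - 5*s*cos(3*s)/9 + 5*sin(3*s)/27 - 22*cos(3*s)/27 + C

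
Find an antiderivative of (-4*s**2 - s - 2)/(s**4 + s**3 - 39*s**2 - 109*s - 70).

-205*log(s - 7)/864 + 5*log(s + 1)/32 - 16*log(s + 2)/27 + 97*log(s + 5)/144 + C

Factor the denominator: (s - 7)*(s + 1)*(s + 2)*(s + 5).
Partial-fraction decomposition: 97/(144*(s + 5)) - 16/(27*(s + 2)) + 5/(32*(s + 1)) - 205/(864*(s - 7)).
Integrate each term: A/(s−a) contributes A·log|s−a|.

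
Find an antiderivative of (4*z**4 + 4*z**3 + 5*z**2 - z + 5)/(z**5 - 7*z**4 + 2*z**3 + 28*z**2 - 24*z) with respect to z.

Factor the denominator: z*(z - 6)*(z - 2)*(z - 1)*(z + 2).
Partial-fraction decomposition: 59/(192*(z + 2)) + 17/(15*(z - 1)) - 119/(32*(z - 2)) + 6227/(960*(z - 6)) - 5/(24*z).
Integrate each term: A/(z−a) contributes A·log|z−a|.

-5*log(z)/24 + 6227*log(z - 6)/960 - 119*log(z - 2)/32 + 17*log(z - 1)/15 + 59*log(z + 2)/192 + C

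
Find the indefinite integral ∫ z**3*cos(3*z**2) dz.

z**2*sin(3*z**2)/6 + cos(3*z**2)/18 + C

Let u = z², du = 2z dz; rewrite as (1/2)∫ u^1·cos(3u) du.
Now integrate by parts 1 time.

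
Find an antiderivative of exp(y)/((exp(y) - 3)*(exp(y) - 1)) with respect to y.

Let u = e^y, du = e^y dy.
The integral becomes ∫ du/((u-3)(u-1)); decompose into partial fractions.

log(exp(y) - 3)/2 - log(exp(y) - 1)/2 + C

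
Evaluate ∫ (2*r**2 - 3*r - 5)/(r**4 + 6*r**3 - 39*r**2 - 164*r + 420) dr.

Factor the denominator: (r - 5)*(r - 2)*(r + 6)*(r + 7).
Partial-fraction decomposition: -19/(18*(r + 7)) + 85/(88*(r + 6)) + 1/(72*(r - 2)) + 5/(66*(r - 5)).
Integrate each term: A/(r−a) contributes A·log|r−a|.

5*log(r - 5)/66 + log(r - 2)/72 + 85*log(r + 6)/88 - 19*log(r + 7)/18 + C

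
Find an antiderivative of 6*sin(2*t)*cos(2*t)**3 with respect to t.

-3*cos(2*t)**4/4 + C

Let u = cos(2*t), so du = (-2*sin(2*t)) dt.
Rewriting, the integral becomes -3·∫ u^3 du = -3·u^4/4.
Substituting back, u = cos(2*t).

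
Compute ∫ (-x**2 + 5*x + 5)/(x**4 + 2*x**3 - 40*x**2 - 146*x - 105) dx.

-3*log(x - 7)/320 + log(x + 1)/64 - 19*log(x + 3)/40 + 15*log(x + 5)/32 + C

Factor the denominator: (x - 7)*(x + 1)*(x + 3)*(x + 5).
Partial-fraction decomposition: 15/(32*(x + 5)) - 19/(40*(x + 3)) + 1/(64*(x + 1)) - 3/(320*(x - 7)).
Integrate each term: A/(x−a) contributes A·log|x−a|.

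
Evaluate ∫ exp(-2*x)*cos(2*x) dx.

Let I denote the integral. Integrate by parts with u = cos(2*x), dv = exp(-2*x) dx, so v = -exp(-2*x)/2: I = -exp(-2*x)*cos(2*x)/2 − ∫ exp(-2*x)*sin(2*x) dx.
Apply parts again with u = sin(2*x), dv = exp(-2*x) dx: ∫ exp(-2*x)*sin(2*x) dx = -exp(-2*x)*sin(2*x)/2 + I. Substituting back brings back I: I = exp(-2*x)*sin(2*x)/2 - exp(-2*x)*cos(2*x)/2 − I.
Solving for I: (1 + 1)·I equals the remaining terms, so I = (1/2)·(exp(-2*x)*sin(2*x)/2 - exp(-2*x)*cos(2*x)/2).

exp(-2*x)*sin(2*x)/4 - exp(-2*x)*cos(2*x)/4 + C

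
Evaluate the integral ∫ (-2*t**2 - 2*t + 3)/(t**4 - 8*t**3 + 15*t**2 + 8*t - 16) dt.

26*log(t - 4)/225 - log(t - 1)/18 - 3*log(t + 1)/50 + 37/(15*t - 60) + C

Factor the denominator: (t - 4)**2*(t - 1)*(t + 1).
Partial-fraction decomposition: -3/(50*(t + 1)) - 1/(18*(t - 1)) + 26/(225*(t - 4)) - 37/(15*(t - 4)**2).
Integrate each term; A/(t−a) gives A·log|t−a|; A/(t−a)² gives −A/(t−a).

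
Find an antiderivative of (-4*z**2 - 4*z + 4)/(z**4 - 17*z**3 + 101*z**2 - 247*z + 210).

29*log(z - 5)/3 + 4*log(z - 2)/3 - 11*log(z**2 - 10*z + 21)/2 + C

Factor the denominator: (z - 7)*(z - 5)*(z - 3)*(z - 2).
Partial-fraction decomposition: 4/(3*(z - 2)) - 11/(2*(z - 3)) + 29/(3*(z - 5)) - 11/(2*(z - 7)).
Integrate each term: A/(z−a) contributes A·log|z−a|.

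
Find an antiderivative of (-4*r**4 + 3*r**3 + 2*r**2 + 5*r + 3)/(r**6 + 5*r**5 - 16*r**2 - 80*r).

Factor the denominator: r*(r - 2)*(r + 2)*(r + 5)*(r**2 + 4).
Partial-fraction decomposition: -(373*r + 136)/(928*(r**2 + 4)) + 949/(1015*(r + 5)) - 29/(64*(r + 2)) - 19/(448*(r - 2)) - 3/(80*r).
Integrate each term; A/(r−a) gives A·log|r−a|; the (Br+D)/(r²+p²) term gives a log and an atan.

-3*log(r)/80 - 19*log(r - 2)/448 - 29*log(r + 2)/64 + 949*log(r + 5)/1015 - 373*log(r**2 + 4)/1856 - 17*atan(r/2)/232 + C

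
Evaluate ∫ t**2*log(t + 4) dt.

Use integration by parts with u = log(t + 4), dv = t**2 dt.
Then du = 1/(t + 4) dt and v = t**3/3.

t**3*log(t + 4)/3 - t**3/9 + 2*t**2/3 - 16*t/3 + 64*log(t + 4)/3 + C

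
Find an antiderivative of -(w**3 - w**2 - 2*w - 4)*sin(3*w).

w**3*cos(3*w)/3 - w**2*sin(3*w)/3 - w**2*cos(3*w)/3 + 2*w*sin(3*w)/9 - 8*w*cos(3*w)/9 + 8*sin(3*w)/27 - 34*cos(3*w)/27 + C

Use integration by parts with u = w**3 - w**2 - 2*w - 4, dv = -sin(3*w) dw, so v = cos(3*w)/3.
Apply parts 3 times (tabular method): alternate signs, differentiate u down to 0, integrate dv up.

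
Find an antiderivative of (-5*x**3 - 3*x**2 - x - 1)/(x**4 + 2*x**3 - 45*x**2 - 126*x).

Factor the denominator: x*(x - 7)*(x + 3)*(x + 6).
Partial-fraction decomposition: -977/(234*(x + 6)) + 11/(9*(x + 3)) - 187/(91*(x - 7)) + 1/(126*x).
Integrate each term: A/(x−a) contributes A·log|x−a|.

log(x)/126 - 187*log(x - 7)/91 + 11*log(x + 3)/9 - 977*log(x + 6)/234 + C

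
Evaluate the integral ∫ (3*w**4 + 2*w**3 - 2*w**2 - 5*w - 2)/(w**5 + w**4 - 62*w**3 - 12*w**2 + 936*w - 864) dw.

Factor the denominator: (w - 6)*(w - 4)*(w - 1)*(w + 6)**2.
Partial-fraction decomposition: 16328/(11025*(w + 6)) - 853/(210*(w + 6)**2) - 4/(735*(w - 1)) - 421/(300*(w - 4)) + 527/(180*(w - 6)).
Integrate each term; A/(w−a) gives A·log|w−a|; A/(w−a)² gives −A/(w−a).

527*log(w - 6)/180 - 421*log(w - 4)/300 - 4*log(w - 1)/735 + 16328*log(w + 6)/11025 + 853/(210*w + 1260) + C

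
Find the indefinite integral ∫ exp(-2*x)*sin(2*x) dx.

-exp(-2*x)*sin(2*x)/4 - exp(-2*x)*cos(2*x)/4 + C

Let I denote the integral. Integrate by parts with u = sin(2*x), dv = exp(-2*x) dx, so v = -exp(-2*x)/2: I = -exp(-2*x)*sin(2*x)/2 + ∫ exp(-2*x)*cos(2*x) dx.
Apply parts again with u = cos(2*x), dv = exp(-2*x) dx: ∫ exp(-2*x)*cos(2*x) dx = -exp(-2*x)*cos(2*x)/2 − I. Substituting back brings back I: I = -exp(-2*x)*sin(2*x)/2 - exp(-2*x)*cos(2*x)/2 − I.
Solving for I: (1 + 1)·I equals the remaining terms, so I = (1/2)·(-exp(-2*x)*sin(2*x)/2 - exp(-2*x)*cos(2*x)/2).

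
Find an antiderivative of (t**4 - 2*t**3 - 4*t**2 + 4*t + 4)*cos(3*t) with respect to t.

Use integration by parts with u = t**4 - 2*t**3 - 4*t**2 + 4*t + 4, dv = cos(3*t) dt, so v = sin(3*t)/3.
Apply parts 4 times (tabular method): alternate signs, differentiate u down to 0, integrate dv up.

t**4*sin(3*t)/3 - 2*t**3*sin(3*t)/3 + 4*t**3*cos(3*t)/9 - 16*t**2*sin(3*t)/9 - 2*t**2*cos(3*t)/3 + 16*t*sin(3*t)/9 - 32*t*cos(3*t)/27 + 140*sin(3*t)/81 + 16*cos(3*t)/27 + C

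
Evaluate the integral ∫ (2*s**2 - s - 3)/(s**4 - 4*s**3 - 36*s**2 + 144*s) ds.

Factor the denominator: s*(s - 6)*(s - 4)*(s + 6).
Partial-fraction decomposition: -5/(48*(s + 6)) - 5/(16*(s - 4)) + 7/(16*(s - 6)) - 1/(48*s).
Integrate each term: A/(s−a) contributes A·log|s−a|.

-log(s)/48 + 7*log(s - 6)/16 - 5*log(s - 4)/16 - 5*log(s + 6)/48 + C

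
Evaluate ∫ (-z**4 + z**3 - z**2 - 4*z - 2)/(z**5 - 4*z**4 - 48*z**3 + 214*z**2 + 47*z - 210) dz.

-1142*log(z - 6)/455 + 547*log(z - 5)/288 - 7*log(z - 1)/320 + log(z + 1)/504 - 2767*log(z + 7)/7488 + C

Factor the denominator: (z - 6)*(z - 5)*(z - 1)*(z + 1)*(z + 7).
Partial-fraction decomposition: -2767/(7488*(z + 7)) + 1/(504*(z + 1)) - 7/(320*(z - 1)) + 547/(288*(z - 5)) - 1142/(455*(z - 6)).
Integrate each term: A/(z−a) contributes A·log|z−a|.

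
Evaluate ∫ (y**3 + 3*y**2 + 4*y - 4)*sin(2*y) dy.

-y**3*cos(2*y)/2 + 3*y**2*sin(2*y)/4 - 3*y**2*cos(2*y)/2 + 3*y*sin(2*y)/2 - 5*y*cos(2*y)/4 + 5*sin(2*y)/8 + 11*cos(2*y)/4 + C

Use integration by parts with u = y**3 + 3*y**2 + 4*y - 4, dv = sin(2*y) dy, so v = -cos(2*y)/2.
Apply parts 3 times (tabular method): alternate signs, differentiate u down to 0, integrate dv up.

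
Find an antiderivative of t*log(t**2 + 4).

t**2*log(t**2 + 4)/2 - t**2/2 + 2*log(t**2 + 4) + C

Let u = t**2 + 4, so du = (2*t) dt.
The integral becomes (1/2)·∫ log(u) du; integrate by parts with u′=log(u), dv′=du.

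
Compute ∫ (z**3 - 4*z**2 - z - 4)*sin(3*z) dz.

-z**3*cos(3*z)/3 + z**2*sin(3*z)/3 + 4*z**2*cos(3*z)/3 - 8*z*sin(3*z)/9 + 5*z*cos(3*z)/9 - 5*sin(3*z)/27 + 28*cos(3*z)/27 + C

Use integration by parts with u = z**3 - 4*z**2 - z - 4, dv = sin(3*z) dz, so v = -cos(3*z)/3.
Apply parts 3 times (tabular method): alternate signs, differentiate u down to 0, integrate dv up.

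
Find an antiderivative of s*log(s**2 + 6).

Let u = s**2 + 6, so du = (2*s) ds.
The integral becomes (1/2)·∫ log(u) du; integrate by parts with u′=log(u), dv′=du.

s**2*log(s**2 + 6)/2 - s**2/2 + 3*log(s**2 + 6) + C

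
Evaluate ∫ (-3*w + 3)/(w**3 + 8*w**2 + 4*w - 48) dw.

-log(w - 2)/16 - 5*log(w + 4)/4 + 21*log(w + 6)/16 + C

Factor the denominator: (w - 2)*(w + 4)*(w + 6).
Partial-fraction decomposition: 21/(16*(w + 6)) - 5/(4*(w + 4)) - 1/(16*(w - 2)).
Integrate each term: A/(w−a) contributes A·log|w−a|.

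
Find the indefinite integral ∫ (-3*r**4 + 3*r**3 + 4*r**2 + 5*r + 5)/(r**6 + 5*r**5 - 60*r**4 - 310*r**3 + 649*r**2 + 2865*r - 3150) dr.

Factor the denominator: (r - 7)*(r - 3)*(r - 1)*(r + 5)**2*(r + 6).
Partial-fraction decomposition: 631/(117*(r + 6)) - 12185/(2304*(r + 5)) + 1085/(288*(r + 5)**2) + 1/(216*(r - 1)) + 53/(2304*(r - 3)) - 2969/(22464*(r - 7)).
Integrate each term; A/(r−a) gives A·log|r−a|; A/(r−a)² gives −A/(r−a).

-2969*log(r - 7)/22464 + 53*log(r - 3)/2304 + log(r - 1)/216 - 12185*log(r + 5)/2304 + 631*log(r + 6)/117 - 1085/(288*r + 1440) + C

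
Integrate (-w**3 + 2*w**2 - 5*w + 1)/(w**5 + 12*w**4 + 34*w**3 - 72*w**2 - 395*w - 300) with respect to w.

Factor the denominator: (w - 3)*(w + 1)*(w + 4)*(w + 5)**2.
Partial-fraction decomposition: -1411/(256*(w + 5)) - 201/(32*(w + 5)**2) + 39/(7*(w + 4)) - 3/(64*(w + 1)) - 23/(1792*(w - 3)).
Integrate each term; A/(w−a) gives A·log|w−a|; A/(w−a)² gives −A/(w−a).

-23*log(w - 3)/1792 - 3*log(w + 1)/64 + 39*log(w + 4)/7 - 1411*log(w + 5)/256 + 201/(32*w + 160) + C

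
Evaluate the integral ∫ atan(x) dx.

x*atan(x) - log(x**2 + 1)/2 + C

Use integration by parts with u = arctan(x), dv = dx.
Then du = 1/(x**2 + 1) dx.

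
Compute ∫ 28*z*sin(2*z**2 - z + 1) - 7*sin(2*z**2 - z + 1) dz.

-7*cos(2*z**2 - z + 1) + C

Let u = 2*z**2 - z + 1, so du = (4*z - 1) dz.
Rewriting, the integral becomes 7·∫ sin(u) du = 7·-cos(u).
Substituting back, u = 2*z**2 - z + 1.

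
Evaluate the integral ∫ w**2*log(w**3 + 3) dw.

w**3*log(w**3 + 3)/3 - w**3/3 + log(w**3 + 3) + C

Let u = w**3 + 3, so du = (3*w**2) dw.
The integral becomes (1/3)·∫ log(u) du; integrate by parts with u′=log(u), dv′=du.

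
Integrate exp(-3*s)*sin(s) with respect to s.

Let I denote the integral. Integrate by parts with u = sin(s), dv = exp(-3*s) ds, so v = -exp(-3*s)/3: I = -exp(-3*s)*sin(s)/3 + (1/3)·∫ exp(-3*s)*cos(s) ds.
Apply parts again with u = cos(s), dv = exp(-3*s) ds: ∫ exp(-3*s)*cos(s) ds = -exp(-3*s)*cos(s)/3 − (1/3)·I. Substituting back brings back I: I = -exp(-3*s)*sin(s)/3 - exp(-3*s)*cos(s)/9 − (1/9)·I.
Solving for I: (1 + 1/9)·I equals the remaining terms, so I = (9/10)·(-exp(-3*s)*sin(s)/3 - exp(-3*s)*cos(s)/9).

-3*exp(-3*s)*sin(s)/10 - exp(-3*s)*cos(s)/10 + C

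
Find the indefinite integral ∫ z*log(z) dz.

z**2*log(z)/2 - z**2/4 + C

Use integration by parts with u = log(z), dv = z dz.
Then du = 1/z dz and v = z**2/2.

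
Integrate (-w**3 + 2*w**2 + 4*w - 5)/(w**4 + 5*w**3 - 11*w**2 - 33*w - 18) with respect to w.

Factor the denominator: (w - 3)*(w + 1)**2*(w + 6).
Partial-fraction decomposition: -259/(225*(w + 6)) + 33/(200*(w + 1)) + 3/(10*(w + 1)**2) - 1/(72*(w - 3)).
Integrate each term; A/(w−a) gives A·log|w−a|; A/(w−a)² gives −A/(w−a).

-log(w - 3)/72 + 33*log(w + 1)/200 - 259*log(w + 6)/225 - 3/(10*w + 10) + C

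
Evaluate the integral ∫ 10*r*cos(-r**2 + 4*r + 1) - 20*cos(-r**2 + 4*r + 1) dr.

Let u = r**2 - 4*r - 1, so du = (2*r - 4) dr.
Rewriting, the integral becomes 5·∫ cos(u) du = 5·sin(u).
Substituting back, u = r**2 - 4*r - 1.

-5*sin(-r**2 + 4*r + 1) + C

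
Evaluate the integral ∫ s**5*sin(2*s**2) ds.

-s**4*cos(2*s**2)/4 + s**2*sin(2*s**2)/4 + cos(2*s**2)/8 + C

Let u = s², du = 2s ds; rewrite as (1/2)∫ u^2·sin(2u) du.
Now integrate by parts 2 times.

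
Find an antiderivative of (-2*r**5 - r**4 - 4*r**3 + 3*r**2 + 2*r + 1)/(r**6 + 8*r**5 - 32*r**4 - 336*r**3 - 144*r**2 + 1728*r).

Factor the denominator: r*(r - 6)*(r - 2)*(r + 4)*(r + 6)**2.
Partial-fraction decomposition: 6023/(9216*(r + 6)) + 15217/(1152*(r + 6)**2) - 2089/(960*(r + 4)) + 95/(3072*(r - 2)) - 17591/(34560*(r - 6)) + 1/(1728*r).
Integrate each term; A/(r−a) gives A·log|r−a|; A/(r−a)² gives −A/(r−a).

log(r)/1728 - 17591*log(r - 6)/34560 + 95*log(r - 2)/3072 - 2089*log(r + 4)/960 + 6023*log(r + 6)/9216 - 15217/(1152*r + 6912) + C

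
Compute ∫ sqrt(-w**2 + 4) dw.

Substitute w = 2·sin(θ), so dw = 2·cos(θ) dθ and the radical becomes sqrt(-w**2 + 4) = 2·cos(θ) by the Pythagorean identity.
Integrate the resulting trig expression in θ, then back-substitute θ = asin(w/2), sin(θ) = w/2, cos(θ) = sqrt(-w**2 + 4)/2 (absorbing any constant into C).

w*sqrt(-w**2 + 4)/2 + 2*asin(w/2) + C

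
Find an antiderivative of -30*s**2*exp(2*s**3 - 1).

-5*exp(2*s**3 - 1) + C

Let u = 2*s**3 - 1, so du = (6*s**2) ds.
Rewriting, the integral becomes -5·∫ e^u du = -5·e^u.
Substituting back, u = 2*s**3 - 1.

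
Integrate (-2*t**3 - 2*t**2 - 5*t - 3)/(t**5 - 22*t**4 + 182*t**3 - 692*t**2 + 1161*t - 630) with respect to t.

Factor the denominator: (t - 7)*(t - 6)*(t - 5)*(t - 3)*(t - 1).
Partial-fraction decomposition: -1/(20*(t - 1)) + 15/(8*(t - 3)) - 41/(2*(t - 5)) + 179/(5*(t - 6)) - 137/(8*(t - 7)).
Integrate each term: A/(t−a) contributes A·log|t−a|.

-137*log(t - 7)/8 + 179*log(t - 6)/5 - 41*log(t - 5)/2 + 15*log(t - 3)/8 - log(t - 1)/20 + C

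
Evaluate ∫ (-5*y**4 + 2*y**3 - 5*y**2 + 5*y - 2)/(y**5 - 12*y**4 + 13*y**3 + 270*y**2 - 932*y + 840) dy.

-11531*log(y - 7)/300 + 775*log(y - 6)/22 - 3051*log(y - 2)/2450 - 3527*log(y + 5)/6468 + 19/(35*y - 70) + C

Factor the denominator: (y - 7)*(y - 6)*(y - 2)**2*(y + 5).
Partial-fraction decomposition: -3527/(6468*(y + 5)) - 3051/(2450*(y - 2)) - 19/(35*(y - 2)**2) + 775/(22*(y - 6)) - 11531/(300*(y - 7)).
Integrate each term; A/(y−a) gives A·log|y−a|; A/(y−a)² gives −A/(y−a).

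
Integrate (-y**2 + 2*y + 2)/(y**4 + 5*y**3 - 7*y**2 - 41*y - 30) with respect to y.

Factor the denominator: (y - 3)*(y + 1)*(y + 2)*(y + 5).
Partial-fraction decomposition: 11/(32*(y + 5)) - 2/(5*(y + 2)) + 1/(16*(y + 1)) - 1/(160*(y - 3)).
Integrate each term: A/(y−a) contributes A·log|y−a|.

-log(y - 3)/160 + log(y + 1)/16 - 2*log(y + 2)/5 + 11*log(y + 5)/32 + C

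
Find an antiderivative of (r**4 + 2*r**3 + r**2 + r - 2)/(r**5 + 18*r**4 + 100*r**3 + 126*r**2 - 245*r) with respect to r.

2*log(r)/245 + log(r - 1)/128 + 131*log(r + 5)/40 - 14369*log(r + 7)/6272 + 1755/(112*r + 784) + C

Factor the denominator: r*(r - 1)*(r + 5)*(r + 7)**2.
Partial-fraction decomposition: -14369/(6272*(r + 7)) - 1755/(112*(r + 7)**2) + 131/(40*(r + 5)) + 1/(128*(r - 1)) + 2/(245*r).
Integrate each term; A/(r−a) gives A·log|r−a|; A/(r−a)² gives −A/(r−a).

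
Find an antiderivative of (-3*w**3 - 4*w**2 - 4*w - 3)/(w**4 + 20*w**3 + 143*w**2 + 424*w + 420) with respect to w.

Factor the denominator: (w + 2)*(w + 5)*(w + 6)*(w + 7).
Partial-fraction decomposition: -429/(5*(w + 7)) + 525/(4*(w + 6)) - 146/(3*(w + 5)) + 13/(60*(w + 2)).
Integrate each term: A/(w−a) contributes A·log|w−a|.

13*log(w + 2)/60 - 146*log(w + 5)/3 + 525*log(w + 6)/4 - 429*log(w + 7)/5 + C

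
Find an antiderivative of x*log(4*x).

Use integration by parts with u = log(4*x), dv = x dx.
Then du = 1/x dx and v = x**2/2.

x**2*(log(x) + 2*log(2))/2 - x**2/4 + C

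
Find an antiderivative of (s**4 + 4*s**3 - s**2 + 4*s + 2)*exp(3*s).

Use integration by parts with u = s**4 + 4*s**3 - s**2 + 4*s + 2, dv = exp(3*s) ds, so v = exp(3*s)/3.
Apply parts 4 times (tabular method): alternate signs, differentiate u down to 0, integrate dv up.

(27*s**4 + 72*s**3 - 99*s**2 + 174*s - 4)*exp(3*s)/81 + C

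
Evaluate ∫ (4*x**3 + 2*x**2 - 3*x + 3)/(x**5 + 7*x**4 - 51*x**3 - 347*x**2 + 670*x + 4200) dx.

32369*log(x - 5)/235224 - 209*log(x + 4)/486 + 771*log(x + 6)/242 - 625*log(x + 7)/216 - 269/(594*x - 2970) + C

Factor the denominator: (x - 5)**2*(x + 4)*(x + 6)*(x + 7).
Partial-fraction decomposition: -625/(216*(x + 7)) + 771/(242*(x + 6)) - 209/(486*(x + 4)) + 32369/(235224*(x - 5)) + 269/(594*(x - 5)**2).
Integrate each term; A/(x−a) gives A·log|x−a|; A/(x−a)² gives −A/(x−a).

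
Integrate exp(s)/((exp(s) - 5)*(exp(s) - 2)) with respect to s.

log(exp(s) - 5)/3 - log(exp(s) - 2)/3 + C

Let u = e^s, du = e^s ds.
The integral becomes ∫ du/((u-5)(u-2)); decompose into partial fractions.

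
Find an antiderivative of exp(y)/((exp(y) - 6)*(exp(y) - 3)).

Let u = e^y, du = e^y dy.
The integral becomes ∫ du/((u-6)(u-3)); decompose into partial fractions.

log(exp(y) - 6)/3 - log(exp(y) - 3)/3 + C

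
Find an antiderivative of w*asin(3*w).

w**2*asin(3*w)/2 + w*sqrt(-9*w**2 + 1)/12 - asin(3*w)/36 + C

Use integration by parts with u = arcsin(3*w), dv = w dw.
Then du = 3/sqrt(-9*w**2 + 1) dw.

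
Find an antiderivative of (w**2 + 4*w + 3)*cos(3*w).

Use integration by parts with u = w**2 + 4*w + 3, dv = cos(3*w) dw, so v = sin(3*w)/3.
Apply parts 2 times (tabular method): alternate signs, differentiate u down to 0, integrate dv up.

w**2*sin(3*w)/3 + 4*w*sin(3*w)/3 + 2*w*cos(3*w)/9 + 25*sin(3*w)/27 + 4*cos(3*w)/9 + C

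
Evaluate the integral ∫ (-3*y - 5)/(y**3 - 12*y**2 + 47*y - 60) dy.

Factor the denominator: (y - 5)*(y - 4)*(y - 3).
Partial-fraction decomposition: -7/(y - 3) + 17/(y - 4) - 10/(y - 5).
Integrate each term: A/(y−a) contributes A·log|y−a|.

-10*log(y - 5) + 17*log(y - 4) - 7*log(y - 3) + C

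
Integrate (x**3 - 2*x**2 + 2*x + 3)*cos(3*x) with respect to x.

x**3*sin(3*x)/3 - 2*x**2*sin(3*x)/3 + x**2*cos(3*x)/3 + 4*x*sin(3*x)/9 - 4*x*cos(3*x)/9 + 31*sin(3*x)/27 + 4*cos(3*x)/27 + C

Use integration by parts with u = x**3 - 2*x**2 + 2*x + 3, dv = cos(3*x) dx, so v = sin(3*x)/3.
Apply parts 3 times (tabular method): alternate signs, differentiate u down to 0, integrate dv up.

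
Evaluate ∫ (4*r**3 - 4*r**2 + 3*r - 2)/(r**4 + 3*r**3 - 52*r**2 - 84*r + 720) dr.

413*log(r - 5)/121 - 101*log(r - 4)/50 + 15771*log(r + 6)/6050 + 514/(55*r + 330) + C

Factor the denominator: (r - 5)*(r - 4)*(r + 6)**2.
Partial-fraction decomposition: 15771/(6050*(r + 6)) - 514/(55*(r + 6)**2) - 101/(50*(r - 4)) + 413/(121*(r - 5)).
Integrate each term; A/(r−a) gives A·log|r−a|; A/(r−a)² gives −A/(r−a).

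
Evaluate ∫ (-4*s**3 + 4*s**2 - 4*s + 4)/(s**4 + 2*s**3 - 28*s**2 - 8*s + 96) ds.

-17*log(s - 4)/10 + 5*log(s - 2)/16 + 5*log(s + 2)/8 - 259*log(s + 6)/80 + C

Factor the denominator: (s - 4)*(s - 2)*(s + 2)*(s + 6).
Partial-fraction decomposition: -259/(80*(s + 6)) + 5/(8*(s + 2)) + 5/(16*(s - 2)) - 17/(10*(s - 4)).
Integrate each term: A/(s−a) contributes A·log|s−a|.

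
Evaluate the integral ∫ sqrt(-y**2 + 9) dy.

y*sqrt(-y**2 + 9)/2 + 9*asin(y/3)/2 + C

Substitute y = 3·sin(θ), so dy = 3·cos(θ) dθ and the radical becomes sqrt(-y**2 + 9) = 3·cos(θ) by the Pythagorean identity.
Integrate the resulting trig expression in θ, then back-substitute θ = asin(y/3), sin(θ) = y/3, cos(θ) = sqrt(-y**2 + 9)/3 (absorbing any constant into C).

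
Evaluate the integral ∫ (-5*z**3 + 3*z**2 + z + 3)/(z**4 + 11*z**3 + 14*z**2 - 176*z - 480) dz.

-53*log(z - 4)/144 - 367*log(z + 4)/16 + 698*log(z + 5)/9 - 237*log(z + 6)/4 + C

Factor the denominator: (z - 4)*(z + 4)*(z + 5)*(z + 6).
Partial-fraction decomposition: -237/(4*(z + 6)) + 698/(9*(z + 5)) - 367/(16*(z + 4)) - 53/(144*(z - 4)).
Integrate each term: A/(z−a) contributes A·log|z−a|.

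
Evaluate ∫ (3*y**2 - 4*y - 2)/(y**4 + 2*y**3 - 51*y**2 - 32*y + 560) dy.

Factor the denominator: (y - 5)*(y - 4)*(y + 4)*(y + 7).
Partial-fraction decomposition: -173/(396*(y + 7)) + 31/(108*(y + 4)) - 15/(44*(y - 4)) + 53/(108*(y - 5)).
Integrate each term: A/(y−a) contributes A·log|y−a|.

53*log(y - 5)/108 - 15*log(y - 4)/44 + 31*log(y + 4)/108 - 173*log(y + 7)/396 + C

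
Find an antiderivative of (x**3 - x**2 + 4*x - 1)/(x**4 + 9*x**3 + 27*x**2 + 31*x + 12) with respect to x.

Factor the denominator: (x + 1)**2*(x + 3)*(x + 4).
Partial-fraction decomposition: 97/(9*(x + 4)) - 49/(4*(x + 3)) + 89/(36*(x + 1)) - 7/(6*(x + 1)**2).
Integrate each term; A/(x−a) gives A·log|x−a|; A/(x−a)² gives −A/(x−a).

89*log(x + 1)/36 - 49*log(x + 3)/4 + 97*log(x + 4)/9 + 7/(6*x + 6) + C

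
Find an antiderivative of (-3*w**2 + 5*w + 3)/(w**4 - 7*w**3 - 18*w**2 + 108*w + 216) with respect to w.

-319*log(w - 6)/1728 - 19*log(w + 2)/64 + 13*log(w + 3)/27 + 25/(24*w - 144) + C

Factor the denominator: (w - 6)**2*(w + 2)*(w + 3).
Partial-fraction decomposition: 13/(27*(w + 3)) - 19/(64*(w + 2)) - 319/(1728*(w - 6)) - 25/(24*(w - 6)**2).
Integrate each term; A/(w−a) gives A·log|w−a|; A/(w−a)² gives −A/(w−a).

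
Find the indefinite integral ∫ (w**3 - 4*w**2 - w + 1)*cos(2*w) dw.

Use integration by parts with u = w**3 - 4*w**2 - w + 1, dv = cos(2*w) dw, so v = sin(2*w)/2.
Apply parts 3 times (tabular method): alternate signs, differentiate u down to 0, integrate dv up.

w**3*sin(2*w)/2 - 2*w**2*sin(2*w) + 3*w**2*cos(2*w)/4 - 5*w*sin(2*w)/4 - 2*w*cos(2*w) + 3*sin(2*w)/2 - 5*cos(2*w)/8 + C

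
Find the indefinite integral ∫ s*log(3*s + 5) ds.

s**2*log(3*s + 5)/2 - s**2/4 + 5*s/6 - 25*log(3*s + 5)/18 + C

Use integration by parts with u = log(3*s + 5), dv = s ds.
Then du = 3/(3*s + 5) ds and v = s**2/2.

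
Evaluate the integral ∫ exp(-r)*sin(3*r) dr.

-exp(-r)*sin(3*r)/10 - 3*exp(-r)*cos(3*r)/10 + C

Let I denote the integral. Integrate by parts with u = sin(3*r), dv = exp(-r) dr, so v = -exp(-r): I = -exp(-r)*sin(3*r) + 3·∫ exp(-r)*cos(3*r) dr.
Apply parts again with u = cos(3*r), dv = exp(-r) dr: ∫ exp(-r)*cos(3*r) dr = -exp(-r)*cos(3*r) − 3·I. Substituting back brings back I: I = -exp(-r)*sin(3*r) - 3*exp(-r)*cos(3*r) − 9·I.
Solving for I: (1 + 9)·I equals the remaining terms, so I = (1/10)·(-exp(-r)*sin(3*r) - 3*exp(-r)*cos(3*r)).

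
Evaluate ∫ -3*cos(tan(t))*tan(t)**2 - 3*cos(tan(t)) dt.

Let u = tan(t), so du = (tan(t)**2 + 1) dt.
Rewriting, the integral becomes -3·∫ cos(u) du = -3·sin(u).
Substituting back, u = tan(t).

-3*sin(tan(t)) + C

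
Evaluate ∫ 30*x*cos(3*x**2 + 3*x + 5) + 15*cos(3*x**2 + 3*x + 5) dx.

5*sin(3*x**2 + 3*x + 5) + C

Let u = 3*x**2 + 3*x + 5, so du = (6*x + 3) dx.
Rewriting, the integral becomes 5·∫ cos(u) du = 5·sin(u).
Substituting back, u = 3*x**2 + 3*x + 5.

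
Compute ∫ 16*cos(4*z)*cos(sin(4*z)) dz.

4*sin(sin(4*z)) + C

Let u = sin(4*z), so du = (4*cos(4*z)) dz.
Rewriting, the integral becomes 4·∫ cos(u) du = 4·sin(u).
Substituting back, u = sin(4*z).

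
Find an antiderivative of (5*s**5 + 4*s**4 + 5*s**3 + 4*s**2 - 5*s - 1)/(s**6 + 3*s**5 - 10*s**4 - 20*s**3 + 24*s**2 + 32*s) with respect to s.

Factor the denominator: s*(s - 2)**2*(s + 1)*(s + 2)*(s + 4).
Partial-fraction decomposition: 4333/(864*(s + 4)) - 111/(64*(s + 2)) - 2/(27*(s + 1)) + 1051/(576*(s - 2)) + 269/(144*(s - 2)**2) - 1/(32*s).
Integrate each term; A/(s−a) gives A·log|s−a|; A/(s−a)² gives −A/(s−a).

-log(s)/32 + 1051*log(s - 2)/576 - 2*log(s + 1)/27 - 111*log(s + 2)/64 + 4333*log(s + 4)/864 - 269/(144*s - 288) + C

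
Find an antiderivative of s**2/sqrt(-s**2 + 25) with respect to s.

Substitute s = 5·sin(θ), so ds = 5·cos(θ) dθ and the radical becomes sqrt(-s**2 + 25) = 5·cos(θ) by the Pythagorean identity.
Integrate the resulting trig expression in θ, then back-substitute θ = asin(s/5), sin(θ) = s/5, cos(θ) = sqrt(-s**2 + 25)/5 (absorbing any constant into C).

-s*sqrt(-s**2 + 25)/2 + 25*asin(s/5)/2 + C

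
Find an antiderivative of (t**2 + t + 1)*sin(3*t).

Use integration by parts with u = t**2 + t + 1, dv = sin(3*t) dt, so v = -cos(3*t)/3.
Apply parts 2 times (tabular method): alternate signs, differentiate u down to 0, integrate dv up.

-t**2*cos(3*t)/3 + 2*t*sin(3*t)/9 - t*cos(3*t)/3 + sin(3*t)/9 - 7*cos(3*t)/27 + C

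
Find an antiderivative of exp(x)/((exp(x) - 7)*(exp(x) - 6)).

log(exp(x) - 7) - log(exp(x) - 6) + C

Let u = e^x, du = e^x dx.
The integral becomes ∫ du/((u-7)(u-6)); decompose into partial fractions.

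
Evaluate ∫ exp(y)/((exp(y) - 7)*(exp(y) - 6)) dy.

Let u = e^y, du = e^y dy.
The integral becomes ∫ du/((u-7)(u-6)); decompose into partial fractions.

log(exp(y) - 7) - log(exp(y) - 6) + C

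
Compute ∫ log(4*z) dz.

z*(log(z) + 2*log(2)) - z + C

Use integration by parts with u = log(4*z), dv = dz.
Then du = 1/z dz and v = z.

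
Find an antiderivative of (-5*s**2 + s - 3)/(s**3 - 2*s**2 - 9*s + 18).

-15*log(s - 3)/2 + 21*log(s - 2)/5 - 17*log(s + 3)/10 + C

Factor the denominator: (s - 3)*(s - 2)*(s + 3).
Partial-fraction decomposition: -17/(10*(s + 3)) + 21/(5*(s - 2)) - 15/(2*(s - 3)).
Integrate each term: A/(s−a) contributes A·log|s−a|.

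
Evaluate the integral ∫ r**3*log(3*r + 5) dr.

r**4*log(3*r + 5)/4 - r**4/16 + 5*r**3/36 - 25*r**2/72 + 125*r/108 - 625*log(3*r + 5)/324 + C

Use integration by parts with u = log(3*r + 5), dv = r**3 dr.
Then du = 3/(3*r + 5) dr and v = r**4/4.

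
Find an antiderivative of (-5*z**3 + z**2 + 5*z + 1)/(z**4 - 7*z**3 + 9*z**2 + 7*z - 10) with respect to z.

Factor the denominator: (z - 5)*(z - 2)*(z - 1)*(z + 1).
Partial-fraction decomposition: -1/(18*(z + 1)) + 1/(4*(z - 1)) + 25/(9*(z - 2)) - 287/(36*(z - 5)).
Integrate each term: A/(z−a) contributes A·log|z−a|.

-287*log(z - 5)/36 + 25*log(z - 2)/9 + log(z - 1)/4 - log(z + 1)/18 + C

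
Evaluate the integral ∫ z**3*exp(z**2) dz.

Let u = z², du = 2z dz; rewrite as (1/2)∫ u^1·exp(1u) du.
Now integrate by parts 1 time.

(z**2 - 1)*exp(z**2)/2 + C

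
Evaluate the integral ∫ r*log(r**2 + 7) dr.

Let u = r**2 + 7, so du = (2*r) dr.
The integral becomes (1/2)·∫ log(u) du; integrate by parts with u′=log(u), dv′=du.

r**2*log(r**2 + 7)/2 - r**2/2 + 7*log(r**2 + 7)/2 + C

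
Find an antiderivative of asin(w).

w*asin(w) + sqrt(-w**2 + 1) + C

Use integration by parts with u = arcsin(w), dv = dw.
Then du = 1/sqrt(-w**2 + 1) dw.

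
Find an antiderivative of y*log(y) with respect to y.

Use integration by parts with u = log(y), dv = y dy.
Then du = 1/y dy and v = y**2/2.

y**2*log(y)/2 - y**2/4 + C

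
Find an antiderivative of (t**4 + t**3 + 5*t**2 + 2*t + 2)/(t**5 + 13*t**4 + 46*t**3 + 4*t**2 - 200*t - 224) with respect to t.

25*log(t - 2)/432 + 497*log(t + 2)/400 - 133*log(t + 4)/36 + 2291*log(t + 7)/675 + 13/(20*t + 40) + C

Factor the denominator: (t - 2)*(t + 2)**2*(t + 4)*(t + 7).
Partial-fraction decomposition: 2291/(675*(t + 7)) - 133/(36*(t + 4)) + 497/(400*(t + 2)) - 13/(20*(t + 2)**2) + 25/(432*(t - 2)).
Integrate each term; A/(t−a) gives A·log|t−a|; A/(t−a)² gives −A/(t−a).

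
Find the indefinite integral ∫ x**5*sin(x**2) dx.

-x**4*cos(x**2)/2 + x**2*sin(x**2) + cos(x**2) + C

Let u = x², du = 2x dx; rewrite as (1/2)∫ u^2·sin(1u) du.
Now integrate by parts 2 times.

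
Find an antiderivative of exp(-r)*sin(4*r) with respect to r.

-exp(-r)*sin(4*r)/17 - 4*exp(-r)*cos(4*r)/17 + C

Let I denote the integral. Integrate by parts with u = sin(4*r), dv = exp(-r) dr, so v = -exp(-r): I = -exp(-r)*sin(4*r) + 4·∫ exp(-r)*cos(4*r) dr.
Apply parts again with u = cos(4*r), dv = exp(-r) dr: ∫ exp(-r)*cos(4*r) dr = -exp(-r)*cos(4*r) − 4·I. Substituting back brings back I: I = -exp(-r)*sin(4*r) - 4*exp(-r)*cos(4*r) − 16·I.
Solving for I: (1 + 16)·I equals the remaining terms, so I = (1/17)·(-exp(-r)*sin(4*r) - 4*exp(-r)*cos(4*r)).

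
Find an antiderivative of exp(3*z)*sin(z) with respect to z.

Let I denote the integral. Integrate by parts with u = sin(z), dv = exp(3*z) dz, so v = exp(3*z)/3: I = exp(3*z)*sin(z)/3 − (1/3)·∫ exp(3*z)*cos(z) dz.
Apply parts again with u = cos(z), dv = exp(3*z) dz: ∫ exp(3*z)*cos(z) dz = exp(3*z)*cos(z)/3 + (1/3)·I. Substituting back brings back I: I = exp(3*z)*sin(z)/3 - exp(3*z)*cos(z)/9 − (1/9)·I.
Solving for I: (1 + 1/9)·I equals the remaining terms, so I = (9/10)·(exp(3*z)*sin(z)/3 - exp(3*z)*cos(z)/9).

3*exp(3*z)*sin(z)/10 - exp(3*z)*cos(z)/10 + C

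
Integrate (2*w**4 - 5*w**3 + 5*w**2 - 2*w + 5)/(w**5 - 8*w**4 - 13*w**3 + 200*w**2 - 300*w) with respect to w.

Factor the denominator: w*(w - 6)*(w - 5)*(w - 2)*(w + 5).
Partial-fraction decomposition: 403/(770*(w + 5)) + 13/(168*(w - 2)) - 149/(30*(w - 5)) + 1685/(264*(w - 6)) - 1/(60*w).
Integrate each term: A/(w−a) contributes A·log|w−a|.

-log(w)/60 + 1685*log(w - 6)/264 - 149*log(w - 5)/30 + 13*log(w - 2)/168 + 403*log(w + 5)/770 + C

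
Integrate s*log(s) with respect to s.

Use integration by parts with u = log(s), dv = s ds.
Then du = 1/s ds and v = s**2/2.

s**2*log(s)/2 - s**2/4 + C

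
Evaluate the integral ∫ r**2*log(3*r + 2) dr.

r**3*log(3*r + 2)/3 - r**3/9 + r**2/9 - 4*r/27 + 8*log(3*r + 2)/81 + C

Use integration by parts with u = log(3*r + 2), dv = r**2 dr.
Then du = 3/(3*r + 2) dr and v = r**3/3.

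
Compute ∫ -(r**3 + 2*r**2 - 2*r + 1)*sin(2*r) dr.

Use integration by parts with u = r**3 + 2*r**2 - 2*r + 1, dv = -sin(2*r) dr, so v = cos(2*r)/2.
Apply parts 3 times (tabular method): alternate signs, differentiate u down to 0, integrate dv up.

r**3*cos(2*r)/2 - 3*r**2*sin(2*r)/4 + r**2*cos(2*r) - r*sin(2*r) - 7*r*cos(2*r)/4 + 7*sin(2*r)/8 + C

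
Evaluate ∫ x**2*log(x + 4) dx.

Use integration by parts with u = log(x + 4), dv = x**2 dx.
Then du = 1/(x + 4) dx and v = x**3/3.

x**3*log(x + 4)/3 - x**3/9 + 2*x**2/3 - 16*x/3 + 64*log(x + 4)/3 + C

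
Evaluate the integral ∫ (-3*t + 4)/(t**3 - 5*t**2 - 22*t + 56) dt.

Factor the denominator: (t - 7)*(t - 2)*(t + 4).
Partial-fraction decomposition: 8/(33*(t + 4)) + 1/(15*(t - 2)) - 17/(55*(t - 7)).
Integrate each term: A/(t−a) contributes A·log|t−a|.

-17*log(t - 7)/55 + log(t - 2)/15 + 8*log(t + 4)/33 + C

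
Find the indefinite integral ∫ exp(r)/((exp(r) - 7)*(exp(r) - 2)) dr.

log(exp(r) - 7)/5 - log(exp(r) - 2)/5 + C

Let u = e^r, du = e^r dr.
The integral becomes ∫ du/((u-7)(u-2)); decompose into partial fractions.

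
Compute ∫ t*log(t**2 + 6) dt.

Let u = t**2 + 6, so du = (2*t) dt.
The integral becomes (1/2)·∫ log(u) du; integrate by parts with u′=log(u), dv′=du.

t**2*log(t**2 + 6)/2 - t**2/2 + 3*log(t**2 + 6) + C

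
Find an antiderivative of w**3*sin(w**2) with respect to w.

Let u = w², du = 2w dw; rewrite as (1/2)∫ u^1·sin(1u) du.
Now integrate by parts 1 time.

-w**2*cos(w**2)/2 + sin(w**2)/2 + C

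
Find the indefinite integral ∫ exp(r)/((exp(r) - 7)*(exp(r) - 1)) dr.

Let u = e^r, du = e^r dr.
The integral becomes ∫ du/((u-1)(u-7)); decompose into partial fractions.

log(exp(r) - 7)/6 - log(exp(r) - 1)/6 + C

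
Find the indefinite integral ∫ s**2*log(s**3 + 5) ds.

Let u = s**3 + 5, so du = (3*s**2) ds.
The integral becomes (1/3)·∫ log(u) du; integrate by parts with u′=log(u), dv′=du.

s**3*log(s**3 + 5)/3 - s**3/3 + 5*log(s**3 + 5)/3 + C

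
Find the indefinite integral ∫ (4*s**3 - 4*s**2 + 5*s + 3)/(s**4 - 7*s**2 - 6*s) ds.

-log(s)/2 + 3*log(s - 3)/2 - 5*log(s + 1)/2 + 11*log(s + 2)/2 + C

Factor the denominator: s*(s - 3)*(s + 1)*(s + 2).
Partial-fraction decomposition: 11/(2*(s + 2)) - 5/(2*(s + 1)) + 3/(2*(s - 3)) - 1/(2*s).
Integrate each term: A/(s−a) contributes A·log|s−a|.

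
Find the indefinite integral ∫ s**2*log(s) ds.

Use integration by parts with u = log(s), dv = s**2 ds.
Then du = 1/s ds and v = s**3/3.

s**3*log(s)/3 - s**3/9 + C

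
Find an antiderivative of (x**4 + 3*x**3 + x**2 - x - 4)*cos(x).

x**4*sin(x) + 3*x**3*sin(x) + 4*x**3*cos(x) - 11*x**2*sin(x) + 9*x**2*cos(x) - 19*x*sin(x) - 22*x*cos(x) + 18*sin(x) - 19*cos(x) + C

Use integration by parts with u = x**4 + 3*x**3 + x**2 - x - 4, dv = cos(x) dx, so v = sin(x).
Apply parts 4 times (tabular method): alternate signs, differentiate u down to 0, integrate dv up.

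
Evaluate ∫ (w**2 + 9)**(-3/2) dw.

w/(9*sqrt(w**2 + 9)) + C

Substitute w = 3·tan(θ), so dw = 3·sec(θ)^2 dθ and the radical becomes sqrt(w**2 + 9) = 3·sec(θ) by the Pythagorean identity.
Integrate the resulting trig expression in θ, then back-substitute tan(θ) = w/3, sec(θ) = sqrt(w**2 + 9)/3 (absorbing any constant into C).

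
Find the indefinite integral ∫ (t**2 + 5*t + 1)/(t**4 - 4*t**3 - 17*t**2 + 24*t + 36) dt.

Factor the denominator: (t - 6)*(t - 2)*(t + 1)*(t + 3).
Partial-fraction decomposition: 1/(18*(t + 3)) - 1/(14*(t + 1)) - 1/(4*(t - 2)) + 67/(252*(t - 6)).
Integrate each term: A/(t−a) contributes A·log|t−a|.

67*log(t - 6)/252 - log(t - 2)/4 - log(t + 1)/14 + log(t + 3)/18 + C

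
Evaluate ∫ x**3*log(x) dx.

x**4*log(x)/4 - x**4/16 + C

Use integration by parts with u = log(x), dv = x**3 dx.
Then du = 1/x dx and v = x**4/4.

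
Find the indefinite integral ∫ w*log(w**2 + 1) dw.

w**2*log(w**2 + 1)/2 - w**2/2 + log(w**2 + 1)/2 + C

Let u = w**2 + 1, so du = (2*w) dw.
The integral becomes (1/2)·∫ log(u) du; integrate by parts with u′=log(u), dv′=du.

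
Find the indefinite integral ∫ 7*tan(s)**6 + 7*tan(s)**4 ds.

Let u = tan(s), so du = (tan(s)**2 + 1) ds.
Rewriting, the integral becomes 7·∫ u^4 du = 7·u^5/5.
Substituting back, u = tan(s).

7*tan(s)**5/5 + C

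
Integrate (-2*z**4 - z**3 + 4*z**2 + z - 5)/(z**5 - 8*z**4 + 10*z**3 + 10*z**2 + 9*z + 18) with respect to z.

Factor the denominator: (z - 6)*(z - 3)*(z + 1)*(z**2 + 1).
Partial-fraction decomposition: (14*z - 27)/(74*(z**2 + 1)) - 3/(56*(z + 1)) + 31/(24*(z - 3)) - 2663/(777*(z - 6)).
Integrate each term; A/(z−a) gives A·log|z−a|; the (Bz+D)/(z²+p²) term gives a log and an atan.

-2663*log(z - 6)/777 + 31*log(z - 3)/24 - 3*log(z + 1)/56 + 7*log(z**2 + 1)/74 - 27*atan(z)/74 + C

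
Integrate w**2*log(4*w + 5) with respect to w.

w**3*log(4*w + 5)/3 - w**3/9 + 5*w**2/24 - 25*w/48 + 125*log(4*w + 5)/192 + C

Use integration by parts with u = log(4*w + 5), dv = w**2 dw.
Then du = 4/(4*w + 5) dw and v = w**3/3.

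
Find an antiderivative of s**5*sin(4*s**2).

-s**4*cos(4*s**2)/8 + s**2*sin(4*s**2)/16 + cos(4*s**2)/64 + C

Let u = s², du = 2s ds; rewrite as (1/2)∫ u^2·sin(4u) du.
Now integrate by parts 2 times.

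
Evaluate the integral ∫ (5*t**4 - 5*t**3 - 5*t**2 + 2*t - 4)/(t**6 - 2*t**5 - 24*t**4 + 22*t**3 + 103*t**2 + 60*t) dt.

Factor the denominator: t*(t - 5)*(t - 3)*(t + 1)**2*(t + 4).
Partial-fraction decomposition: -377/(567*(t + 4)) + 289/(864*(t + 1)) + 1/(72*(t + 1)**2) - 227/(672*(t - 3)) + 2381/(3240*(t - 5)) - 1/(15*t).
Integrate each term; A/(t−a) gives A·log|t−a|; A/(t−a)² gives −A/(t−a).

-log(t)/15 + 2381*log(t - 5)/3240 - 227*log(t - 3)/672 + 289*log(t + 1)/864 - 377*log(t + 4)/567 - 1/(72*t + 72) + C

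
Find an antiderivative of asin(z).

Use integration by parts with u = arcsin(z), dv = dz.
Then du = 1/sqrt(-z**2 + 1) dz.

z*asin(z) + sqrt(-z**2 + 1) + C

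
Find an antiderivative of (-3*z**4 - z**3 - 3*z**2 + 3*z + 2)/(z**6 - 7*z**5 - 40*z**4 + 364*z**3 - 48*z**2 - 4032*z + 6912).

Factor the denominator: (z - 6)*(z - 4)**2*(z - 3)*(z + 4)*(z + 6).
Partial-fraction decomposition: 949/(5400*(z + 6)) - 381/(4480*(z + 4)) + 286/(189*(z - 3)) + 4183/(3200*(z - 4)) + 433/(80*(z - 4)**2) - 131/(45*(z - 6)).
Integrate each term; A/(z−a) gives A·log|z−a|; A/(z−a)² gives −A/(z−a).

-131*log(z - 6)/45 + 4183*log(z - 4)/3200 + 286*log(z - 3)/189 - 381*log(z + 4)/4480 + 949*log(z + 6)/5400 - 433/(80*z - 320) + C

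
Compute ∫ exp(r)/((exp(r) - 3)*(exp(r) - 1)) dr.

log(exp(r) - 3)/2 - log(exp(r) - 1)/2 + C

Let u = e^r, du = e^r dr.
The integral becomes ∫ du/((u-3)(u-1)); decompose into partial fractions.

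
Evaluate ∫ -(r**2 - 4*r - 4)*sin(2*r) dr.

Use integration by parts with u = r**2 - 4*r - 4, dv = -sin(2*r) dr, so v = cos(2*r)/2.
Apply parts 2 times (tabular method): alternate signs, differentiate u down to 0, integrate dv up.

r**2*cos(2*r)/2 - r*sin(2*r)/2 - 2*r*cos(2*r) + sin(2*r) - 9*cos(2*r)/4 + C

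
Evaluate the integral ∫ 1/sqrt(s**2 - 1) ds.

Substitute s = sec(θ), so ds = sec(θ)*tan(θ) dθ and the radical becomes sqrt(s**2 - 1) = tan(θ) by the Pythagorean identity.
Integrate the resulting trig expression in θ, then back-substitute sec(θ) = s, tan(θ) = sqrt(s**2 - 1) (absorbing any constant into C).

log(s + sqrt(s**2 - 1)) + C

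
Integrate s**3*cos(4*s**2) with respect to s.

Let u = s², du = 2s ds; rewrite as (1/2)∫ u^1·cos(4u) du.
Now integrate by parts 1 time.

s**2*sin(4*s**2)/8 + cos(4*s**2)/32 + C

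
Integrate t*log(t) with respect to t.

Use integration by parts with u = log(t), dv = t dt.
Then du = 1/t dt and v = t**2/2.

t**2*log(t)/2 - t**2/4 + C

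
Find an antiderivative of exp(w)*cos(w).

Let I denote the integral. Integrate by parts with u = cos(w), dv = exp(w) dw, so v = exp(w): I = exp(w)*cos(w) + ∫ exp(w)*sin(w) dw.
Apply parts again with u = sin(w), dv = exp(w) dw: ∫ exp(w)*sin(w) dw = exp(w)*sin(w) − I. Substituting back brings back I: I = exp(w)*sin(w) + exp(w)*cos(w) − I.
Solving for I: (1 + 1)·I equals the remaining terms, so I = (1/2)·(exp(w)*sin(w) + exp(w)*cos(w)).

exp(w)*sin(w)/2 + exp(w)*cos(w)/2 + C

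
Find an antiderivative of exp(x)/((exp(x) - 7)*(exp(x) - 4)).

Let u = e^x, du = e^x dx.
The integral becomes ∫ du/((u-4)(u-7)); decompose into partial fractions.

log(exp(x) - 7)/3 - log(exp(x) - 4)/3 + C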